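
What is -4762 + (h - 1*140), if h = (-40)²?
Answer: -3302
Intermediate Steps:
h = 1600
-4762 + (h - 1*140) = -4762 + (1600 - 1*140) = -4762 + (1600 - 140) = -4762 + 1460 = -3302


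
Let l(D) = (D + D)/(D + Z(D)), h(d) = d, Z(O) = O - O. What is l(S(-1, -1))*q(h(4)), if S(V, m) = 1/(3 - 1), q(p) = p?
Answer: 8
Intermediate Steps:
Z(O) = 0
S(V, m) = 1/2
l(D) = 2 (l(D) = (D + D)/(D + 0) = (2*D)/D = 2)
l(S(-1, -1))*q(h(4)) = 2*4 = 8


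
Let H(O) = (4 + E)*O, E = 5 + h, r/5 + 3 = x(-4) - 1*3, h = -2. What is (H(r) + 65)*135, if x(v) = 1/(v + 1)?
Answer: -21150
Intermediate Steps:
x(v) = 1/(1 + v)
r = -95/3 (r = -15 + 5*(1/(1 - 4) - 1*3) = -15 + 5*(1/(-3) - 3) = -15 + 5*(-1/3 - 3) = -15 + 5*(-10/3) = -15 - 50/3 = -95/3 ≈ -31.667)
E = 3 (E = 5 - 2 = 3)
H(O) = 7*O (H(O) = (4 + 3)*O = 7*O)
(H(r) + 65)*135 = (7*(-95/3) + 65)*135 = (-665/3 + 65)*135 = -470/3*135 = -21150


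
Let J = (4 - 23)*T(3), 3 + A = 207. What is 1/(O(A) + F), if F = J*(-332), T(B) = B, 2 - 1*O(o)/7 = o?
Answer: 1/17510 ≈ 5.7110e-5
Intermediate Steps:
A = 204 (A = -3 + 207 = 204)
O(o) = 14 - 7*o
J = -57 (J = (4 - 23)*3 = -19*3 = -57)
F = 18924 (F = -57*(-332) = 18924)
1/(O(A) + F) = 1/((14 - 7*204) + 18924) = 1/((14 - 1428) + 18924) = 1/(-1414 + 18924) = 1/17510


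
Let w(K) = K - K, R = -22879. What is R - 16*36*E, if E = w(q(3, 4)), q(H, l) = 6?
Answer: -22879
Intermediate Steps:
w(K) = 0
E = 0
R - 16*36*E = -22879 - 16*36*0 = -22879 - 576*0 = -22879 - 1*0 = -22879 + 0 = -22879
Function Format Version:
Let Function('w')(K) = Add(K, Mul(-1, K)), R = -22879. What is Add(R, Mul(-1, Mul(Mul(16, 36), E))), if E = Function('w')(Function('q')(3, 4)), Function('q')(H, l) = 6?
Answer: -22879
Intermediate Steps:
Function('w')(K) = 0
E = 0
Add(R, Mul(-1, Mul(Mul(16, 36), E))) = Add(-22879, Mul(-1, Mul(Mul(16, 36), 0))) = Add(-22879, Mul(-1, Mul(576, 0))) = Add(-22879, Mul(-1, 0)) = Add(-22879, 0) = -22879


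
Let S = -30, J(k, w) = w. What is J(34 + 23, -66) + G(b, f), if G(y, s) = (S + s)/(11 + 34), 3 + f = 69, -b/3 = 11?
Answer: -326/5 ≈ -65.200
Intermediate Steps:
b = -33 (b = -3*11 = -33)
f = 66 (f = -3 + 69 = 66)
G(y, s) = -⅔ + s/45 (G(y, s) = (-30 + s)/(11 + 34) = (-30 + s)/45 = (-30 + s)*(1/45) = -⅔ + s/45)
J(34 + 23, -66) + G(b, f) = -66 + (-⅔ + (1/45)*66) = -66 + (-⅔ + 22/15) = -66 + ⅘ = -326/5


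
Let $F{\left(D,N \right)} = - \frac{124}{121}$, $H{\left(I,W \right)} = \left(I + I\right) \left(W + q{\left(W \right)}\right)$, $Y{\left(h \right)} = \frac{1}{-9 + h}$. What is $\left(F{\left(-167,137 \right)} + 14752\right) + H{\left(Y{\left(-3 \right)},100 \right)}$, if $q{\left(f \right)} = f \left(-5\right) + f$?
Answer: $\frac{1790918}{121} \approx 14801.0$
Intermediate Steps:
$q{\left(f \right)} = - 4 f$ ($q{\left(f \right)} = - 5 f + f = - 4 f$)
$H{\left(I,W \right)} = - 6 I W$ ($H{\left(I,W \right)} = \left(I + I\right) \left(W - 4 W\right) = 2 I \left(- 3 W\right) = - 6 I W$)
$F{\left(D,N \right)} = - \frac{124}{121}$ ($F{\left(D,N \right)} = \left(-124\right) \frac{1}{121} = - \frac{124}{121}$)
$\left(F{\left(-167,137 \right)} + 14752\right) + H{\left(Y{\left(-3 \right)},100 \right)} = \left(- \frac{124}{121} + 14752\right) - 6 \frac{1}{-9 - 3} \cdot 100 = \frac{1784868}{121} - 6 \frac{1}{-12} \cdot 100 = \frac{1784868}{121} - \left(- \frac{1}{2}\right) 100 = \frac{1784868}{121} + 50 = \frac{1790918}{121}$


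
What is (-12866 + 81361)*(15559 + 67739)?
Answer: 5705496510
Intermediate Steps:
(-12866 + 81361)*(15559 + 67739) = 68495*83298 = 5705496510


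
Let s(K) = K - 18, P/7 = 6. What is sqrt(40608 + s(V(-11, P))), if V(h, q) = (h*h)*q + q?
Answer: sqrt(45714) ≈ 213.81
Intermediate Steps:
P = 42 (P = 7*6 = 42)
V(h, q) = q + q*h**2 (V(h, q) = h**2*q + q = q*h**2 + q = q + q*h**2)
s(K) = -18 + K
sqrt(40608 + s(V(-11, P))) = sqrt(40608 + (-18 + 42*(1 + (-11)**2))) = sqrt(40608 + (-18 + 42*(1 + 121))) = sqrt(40608 + (-18 + 42*122)) = sqrt(40608 + (-18 + 5124)) = sqrt(40608 + 5106) = sqrt(45714)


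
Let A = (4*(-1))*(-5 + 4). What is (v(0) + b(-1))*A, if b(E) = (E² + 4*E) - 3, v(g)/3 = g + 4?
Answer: 24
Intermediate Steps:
v(g) = 12 + 3*g (v(g) = 3*(g + 4) = 3*(4 + g) = 12 + 3*g)
A = 4 (A = -4*(-1) = 4)
b(E) = -3 + E² + 4*E
(v(0) + b(-1))*A = ((12 + 3*0) + (-3 + (-1)² + 4*(-1)))*4 = ((12 + 0) + (-3 + 1 - 4))*4 = (12 - 6)*4 = 6*4 = 24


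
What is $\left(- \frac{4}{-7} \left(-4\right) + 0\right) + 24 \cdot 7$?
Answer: $\frac{1160}{7} \approx 165.71$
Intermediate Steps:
$\left(- \frac{4}{-7} \left(-4\right) + 0\right) + 24 \cdot 7 = \left(\left(-4\right) \left(- \frac{1}{7}\right) \left(-4\right) + 0\right) + 168 = \left(\frac{4}{7} \left(-4\right) + 0\right) + 168 = \left(- \frac{16}{7} + 0\right) + 168 = - \frac{16}{7} + 168 = \frac{1160}{7}$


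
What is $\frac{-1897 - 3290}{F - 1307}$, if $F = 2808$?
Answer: $- \frac{273}{79} \approx -3.4557$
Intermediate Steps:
$\frac{-1897 - 3290}{F - 1307} = \frac{-1897 - 3290}{2808 - 1307} = - \frac{5187}{1501} = \left(-5187\right) \frac{1}{1501} = - \frac{273}{79}$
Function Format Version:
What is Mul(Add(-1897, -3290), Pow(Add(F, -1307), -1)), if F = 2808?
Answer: Rational(-273, 79) ≈ -3.4557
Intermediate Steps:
Mul(Add(-1897, -3290), Pow(Add(F, -1307), -1)) = Mul(Add(-1897, -3290), Pow(Add(2808, -1307), -1)) = Mul(-5187, Pow(1501, -1)) = Mul(-5187, Rational(1, 1501)) = Rational(-273, 79)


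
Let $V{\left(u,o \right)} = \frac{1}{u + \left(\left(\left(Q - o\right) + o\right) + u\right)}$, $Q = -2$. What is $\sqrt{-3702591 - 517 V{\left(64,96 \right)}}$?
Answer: $\frac{i \sqrt{6531377762}}{42} \approx 1924.2 i$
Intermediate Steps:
$V{\left(u,o \right)} = \frac{1}{-2 + 2 u}$ ($V{\left(u,o \right)} = \frac{1}{u + \left(\left(\left(-2 - o\right) + o\right) + u\right)} = \frac{1}{u + \left(-2 + u\right)} = \frac{1}{-2 + 2 u}$)
$\sqrt{-3702591 - 517 V{\left(64,96 \right)}} = \sqrt{-3702591 - 517 \frac{1}{2 \left(-1 + 64\right)}} = \sqrt{-3702591 - 517 \frac{1}{2 \cdot 63}} = \sqrt{-3702591 - 517 \cdot \frac{1}{2} \cdot \frac{1}{63}} = \sqrt{-3702591 - \frac{517}{126}} = \sqrt{- \frac{466526983}{126}} = \frac{i \sqrt{6531377762}}{42}$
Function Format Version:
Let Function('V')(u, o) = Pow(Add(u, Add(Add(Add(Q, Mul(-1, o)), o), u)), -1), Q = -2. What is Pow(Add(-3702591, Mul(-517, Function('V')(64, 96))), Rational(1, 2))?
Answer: Mul(Rational(1, 42), I, Pow(6531377762, Rational(1, 2))) ≈ Mul(1924.2, I)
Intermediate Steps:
Function('V')(u, o) = Pow(Add(-2, Mul(2, u)), -1) (Function('V')(u, o) = Pow(Add(u, Add(Add(Add(-2, Mul(-1, o)), o), u)), -1) = Pow(Add(u, Add(-2, u)), -1) = Pow(Add(-2, Mul(2, u)), -1))
Pow(Add(-3702591, Mul(-517, Function('V')(64, 96))), Rational(1, 2)) = Pow(Add(-3702591, Mul(-517, Mul(Rational(1, 2), Pow(Add(-1, 64), -1)))), Rational(1, 2)) = Pow(Add(-3702591, Mul(-517, Mul(Rational(1, 2), Pow(63, -1)))), Rational(1, 2)) = Pow(Add(-3702591, Mul(-517, Mul(Rational(1, 2), Rational(1, 63)))), Rational(1, 2)) = Pow(Add(-3702591, Mul(-517, Rational(1, 126))), Rational(1, 2)) = Pow(Add(-3702591, Rational(-517, 126)), Rational(1, 2)) = Pow(Rational(-466526983, 126), Rational(1, 2)) = Mul(Rational(1, 42), I, Pow(6531377762, Rational(1, 2)))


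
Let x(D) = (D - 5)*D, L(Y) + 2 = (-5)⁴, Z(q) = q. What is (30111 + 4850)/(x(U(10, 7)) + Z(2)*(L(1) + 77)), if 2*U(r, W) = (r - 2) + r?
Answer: 34961/1436 ≈ 24.346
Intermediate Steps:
L(Y) = 623 (L(Y) = -2 + (-5)⁴ = -2 + 625 = 623)
U(r, W) = -1 + r (U(r, W) = ((r - 2) + r)/2 = ((-2 + r) + r)/2 = (-2 + 2*r)/2 = -1 + r)
x(D) = D*(-5 + D) (x(D) = (-5 + D)*D = D*(-5 + D))
(30111 + 4850)/(x(U(10, 7)) + Z(2)*(L(1) + 77)) = (30111 + 4850)/((-1 + 10)*(-5 + (-1 + 10)) + 2*(623 + 77)) = 34961/(9*(-5 + 9) + 2*700) = 34961/(9*4 + 1400) = 34961/(36 + 1400) = 34961/1436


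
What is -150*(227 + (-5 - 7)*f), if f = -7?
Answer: -46650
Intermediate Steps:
-150*(227 + (-5 - 7)*f) = -150*(227 + (-5 - 7)*(-7)) = -150*(227 - 12*(-7)) = -150*(227 + 84) = -150*311 = -46650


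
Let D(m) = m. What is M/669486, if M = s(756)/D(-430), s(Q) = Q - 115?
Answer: -641/287878980 ≈ -2.2266e-6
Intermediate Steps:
s(Q) = -115 + Q
M = -641/430 (M = (-115 + 756)/(-430) = 641*(-1/430) = -641/430 ≈ -1.4907)
M/669486 = -641/430/669486 = -641/430*1/669486 = -641/287878980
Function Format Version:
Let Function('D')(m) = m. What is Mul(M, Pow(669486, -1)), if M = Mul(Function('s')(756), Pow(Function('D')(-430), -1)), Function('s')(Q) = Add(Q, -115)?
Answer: Rational(-641, 287878980) ≈ -2.2266e-6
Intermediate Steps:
Function('s')(Q) = Add(-115, Q)
M = Rational(-641, 430) (M = Mul(Add(-115, 756), Pow(-430, -1)) = Mul(641, Rational(-1, 430)) = Rational(-641, 430) ≈ -1.4907)
Mul(M, Pow(669486, -1)) = Mul(Rational(-641, 430), Pow(669486, -1)) = Mul(Rational(-641, 430), Rational(1, 669486)) = Rational(-641, 287878980)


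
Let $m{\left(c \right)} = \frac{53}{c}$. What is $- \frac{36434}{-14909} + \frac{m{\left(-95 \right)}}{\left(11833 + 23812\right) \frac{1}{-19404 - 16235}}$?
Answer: $\frac{151536661453}{50485973975} \approx 3.0016$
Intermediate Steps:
$- \frac{36434}{-14909} + \frac{m{\left(-95 \right)}}{\left(11833 + 23812\right) \frac{1}{-19404 - 16235}} = - \frac{36434}{-14909} + \frac{53 \frac{1}{-95}}{\left(11833 + 23812\right) \frac{1}{-19404 - 16235}} = \left(-36434\right) \left(- \frac{1}{14909}\right) + \frac{53 \left(- \frac{1}{95}\right)}{35645 \frac{1}{-35639}} = \frac{36434}{14909} - \frac{53}{95 \cdot 35645 \left(- \frac{1}{35639}\right)} = \frac{36434}{14909} - \frac{53}{95 \left(- \frac{35645}{35639}\right)} = \frac{36434}{14909} - - \frac{1888867}{3386275} = \frac{36434}{14909} + \frac{1888867}{3386275} = \frac{151536661453}{50485973975}$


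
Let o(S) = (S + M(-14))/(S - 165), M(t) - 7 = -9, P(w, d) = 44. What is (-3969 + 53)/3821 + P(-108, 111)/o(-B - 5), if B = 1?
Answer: 7179469/7642 ≈ 939.47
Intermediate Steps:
M(t) = -2 (M(t) = 7 - 9 = -2)
o(S) = (-2 + S)/(-165 + S) (o(S) = (S - 2)/(S - 165) = (-2 + S)/(-165 + S))
(-3969 + 53)/3821 + P(-108, 111)/o(-B - 5) = (-3969 + 53)/3821 + 44/(((-2 + (-1*1 - 5))/(-165 + (-1*1 - 5)))) = -3916*1/3821 + 44/(((-2 + (-1 - 5))/(-165 + (-1 - 5)))) = -3916/3821 + 44/(((-2 - 6)/(-165 - 6))) = -3916/3821 + 44/((-8/(-171))) = -3916/3821 + 44/((-1/171*(-8))) = -3916/3821 + 44/(8/171) = -3916/3821 + 44*(171/8) = -3916/3821 + 1881/2 = 7179469/7642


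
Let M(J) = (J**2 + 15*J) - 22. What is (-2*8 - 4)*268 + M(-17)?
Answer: -5348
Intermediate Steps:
M(J) = -22 + J**2 + 15*J
(-2*8 - 4)*268 + M(-17) = (-2*8 - 4)*268 + (-22 + (-17)**2 + 15*(-17)) = (-16 - 4)*268 + (-22 + 289 - 255) = -20*268 + 12 = -5360 + 12 = -5348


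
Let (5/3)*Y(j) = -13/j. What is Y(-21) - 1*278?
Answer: -9717/35 ≈ -277.63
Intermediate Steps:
Y(j) = -39/(5*j) (Y(j) = 3*(-13/j)/5 = -39/(5*j))
Y(-21) - 1*278 = -39/5/(-21) - 1*278 = -39/5*(-1/21) - 278 = 13/35 - 278 = -9717/35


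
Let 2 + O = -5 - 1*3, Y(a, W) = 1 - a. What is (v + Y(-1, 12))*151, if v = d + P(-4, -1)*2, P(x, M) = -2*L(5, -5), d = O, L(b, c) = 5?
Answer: -4228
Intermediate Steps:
O = -10 (O = -2 + (-5 - 1*3) = -2 + (-5 - 3) = -2 - 8 = -10)
d = -10
P(x, M) = -10 (P(x, M) = -2*5 = -10)
v = -30 (v = -10 - 10*2 = -10 - 20 = -30)
(v + Y(-1, 12))*151 = (-30 + (1 - 1*(-1)))*151 = (-30 + (1 + 1))*151 = (-30 + 2)*151 = -28*151 = -4228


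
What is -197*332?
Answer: -65404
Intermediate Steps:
-197*332 = -1*65404 = -65404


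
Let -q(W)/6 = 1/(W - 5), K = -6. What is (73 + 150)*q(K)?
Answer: 1338/11 ≈ 121.64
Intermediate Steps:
q(W) = -6/(-5 + W) (q(W) = -6/(W - 5) = -6/(-5 + W))
(73 + 150)*q(K) = (73 + 150)*(-6/(-5 - 6)) = 223*(-6/(-11)) = 223*(-6*(-1/11)) = 223*(6/11) = 1338/11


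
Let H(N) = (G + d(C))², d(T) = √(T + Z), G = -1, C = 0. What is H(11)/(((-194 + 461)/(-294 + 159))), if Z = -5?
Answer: 180/89 + 90*I*√5/89 ≈ 2.0225 + 2.2612*I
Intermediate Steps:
d(T) = √(-5 + T) (d(T) = √(T - 5) = √(-5 + T))
H(N) = (-1 + I*√5)² (H(N) = (-1 + √(-5 + 0))² = (-1 + √(-5))² = (-1 + I*√5)²)
H(11)/(((-194 + 461)/(-294 + 159))) = (1 - I*√5)²/(((-194 + 461)/(-294 + 159))) = (1 - I*√5)²/((267/(-135))) = (1 - I*√5)²/((267*(-1/135))) = (1 - I*√5)²/(-89/45) = (1 - I*√5)²*(-45/89) = -45*(1 - I*√5)²/89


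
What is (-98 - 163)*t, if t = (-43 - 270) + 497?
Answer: -48024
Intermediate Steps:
t = 184 (t = -313 + 497 = 184)
(-98 - 163)*t = (-98 - 163)*184 = -261*184 = -48024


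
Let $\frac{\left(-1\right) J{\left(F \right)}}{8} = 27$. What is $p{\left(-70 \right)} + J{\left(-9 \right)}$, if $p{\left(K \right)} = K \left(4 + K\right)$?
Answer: $4404$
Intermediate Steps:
$J{\left(F \right)} = -216$ ($J{\left(F \right)} = \left(-8\right) 27 = -216$)
$p{\left(-70 \right)} + J{\left(-9 \right)} = - 70 \left(4 - 70\right) - 216 = \left(-70\right) \left(-66\right) - 216 = 4620 - 216 = 4404$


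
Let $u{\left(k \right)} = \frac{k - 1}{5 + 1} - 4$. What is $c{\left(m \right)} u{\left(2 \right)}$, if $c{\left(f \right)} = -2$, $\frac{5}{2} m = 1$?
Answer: $\frac{23}{3} \approx 7.6667$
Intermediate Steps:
$m = \frac{2}{5}$ ($m = \frac{2}{5} \cdot 1 = \frac{2}{5} \approx 0.4$)
$u{\left(k \right)} = - \frac{25}{6} + \frac{k}{6}$ ($u{\left(k \right)} = \frac{-1 + k}{6} - 4 = \left(-1 + k\right) \frac{1}{6} - 4 = \left(- \frac{1}{6} + \frac{k}{6}\right) - 4 = - \frac{25}{6} + \frac{k}{6}$)
$c{\left(m \right)} u{\left(2 \right)} = - 2 \left(- \frac{25}{6} + \frac{1}{6} \cdot 2\right) = - 2 \left(- \frac{25}{6} + \frac{1}{3}\right) = \left(-2\right) \left(- \frac{23}{6}\right) = \frac{23}{3}$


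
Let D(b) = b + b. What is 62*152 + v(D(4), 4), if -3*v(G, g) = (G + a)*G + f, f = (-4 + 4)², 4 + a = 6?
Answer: 28192/3 ≈ 9397.3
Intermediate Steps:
a = 2 (a = -4 + 6 = 2)
D(b) = 2*b
f = 0 (f = 0² = 0)
v(G, g) = -G*(2 + G)/3 (v(G, g) = -((G + 2)*G + 0)/3 = -((2 + G)*G + 0)/3 = -(G*(2 + G) + 0)/3 = -G*(2 + G)/3)
62*152 + v(D(4), 4) = 62*152 + (2*4)*(-2 - 2*4)/3 = 9424 + (⅓)*8*(-2 - 1*8) = 9424 + (⅓)*8*(-2 - 8) = 9424 + (⅓)*8*(-10) = 9424 - 80/3 = 28192/3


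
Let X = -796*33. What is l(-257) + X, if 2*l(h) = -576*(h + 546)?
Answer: -109500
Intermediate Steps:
X = -26268
l(h) = -157248 - 288*h (l(h) = (-576*(h + 546))/2 = (-576*(546 + h))/2 = (-314496 - 576*h)/2 = -157248 - 288*h)
l(-257) + X = (-157248 - 288*(-257)) - 26268 = (-157248 + 74016) - 26268 = -83232 - 26268 = -109500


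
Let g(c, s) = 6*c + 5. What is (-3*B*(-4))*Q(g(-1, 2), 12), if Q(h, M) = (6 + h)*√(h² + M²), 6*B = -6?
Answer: -60*√145 ≈ -722.50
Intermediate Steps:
g(c, s) = 5 + 6*c
B = -1 (B = (⅙)*(-6) = -1)
Q(h, M) = √(M² + h²)*(6 + h) (Q(h, M) = (6 + h)*√(M² + h²) = √(M² + h²)*(6 + h))
(-3*B*(-4))*Q(g(-1, 2), 12) = (-3*(-1)*(-4))*(√(12² + (5 + 6*(-1))²)*(6 + (5 + 6*(-1)))) = (3*(-4))*(√(144 + (5 - 6)²)*(6 + (5 - 6))) = -12*√(144 + (-1)²)*(6 - 1) = -12*√(144 + 1)*5 = -12*√145*5 = -60*√145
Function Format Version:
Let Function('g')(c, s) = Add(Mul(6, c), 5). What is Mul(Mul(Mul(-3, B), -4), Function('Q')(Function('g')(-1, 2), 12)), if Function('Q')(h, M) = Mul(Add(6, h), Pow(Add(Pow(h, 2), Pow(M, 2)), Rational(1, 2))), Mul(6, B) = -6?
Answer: Mul(-60, Pow(145, Rational(1, 2))) ≈ -722.50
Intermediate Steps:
Function('g')(c, s) = Add(5, Mul(6, c))
B = -1 (B = Mul(Rational(1, 6), -6) = -1)
Function('Q')(h, M) = Mul(Pow(Add(Pow(M, 2), Pow(h, 2)), Rational(1, 2)), Add(6, h)) (Function('Q')(h, M) = Mul(Add(6, h), Pow(Add(Pow(M, 2), Pow(h, 2)), Rational(1, 2))) = Mul(Pow(Add(Pow(M, 2), Pow(h, 2)), Rational(1, 2)), Add(6, h)))
Mul(Mul(Mul(-3, B), -4), Function('Q')(Function('g')(-1, 2), 12)) = Mul(Mul(Mul(-3, -1), -4), Mul(Pow(Add(Pow(12, 2), Pow(Add(5, Mul(6, -1)), 2)), Rational(1, 2)), Add(6, Add(5, Mul(6, -1))))) = Mul(Mul(3, -4), Mul(Pow(Add(144, Pow(Add(5, -6), 2)), Rational(1, 2)), Add(6, Add(5, -6)))) = Mul(-12, Mul(Pow(Add(144, Pow(-1, 2)), Rational(1, 2)), Add(6, -1))) = Mul(-12, Mul(Pow(Add(144, 1), Rational(1, 2)), 5)) = Mul(-12, Mul(Pow(145, Rational(1, 2)), 5)) = Mul(-12, Mul(5, Pow(145, Rational(1, 2)))) = Mul(-60, Pow(145, Rational(1, 2)))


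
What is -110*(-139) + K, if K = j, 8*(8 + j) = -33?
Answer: 122223/8 ≈ 15278.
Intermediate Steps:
j = -97/8 (j = -8 + (⅛)*(-33) = -8 - 33/8 = -97/8 ≈ -12.125)
K = -97/8 ≈ -12.125
-110*(-139) + K = -110*(-139) - 97/8 = 15290 - 97/8 = 122223/8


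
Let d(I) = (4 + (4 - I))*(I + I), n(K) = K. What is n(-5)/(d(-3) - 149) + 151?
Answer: 6494/43 ≈ 151.02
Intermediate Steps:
d(I) = 2*I*(8 - I) (d(I) = (8 - I)*(2*I) = 2*I*(8 - I))
n(-5)/(d(-3) - 149) + 151 = -5/(2*(-3)*(8 - 1*(-3)) - 149) + 151 = -5/(2*(-3)*(8 + 3) - 149) + 151 = -5/(2*(-3)*11 - 149) + 151 = -5/(-66 - 149) + 151 = -5/(-215) + 151 = -5*(-1/215) + 151 = 1/43 + 151 = 6494/43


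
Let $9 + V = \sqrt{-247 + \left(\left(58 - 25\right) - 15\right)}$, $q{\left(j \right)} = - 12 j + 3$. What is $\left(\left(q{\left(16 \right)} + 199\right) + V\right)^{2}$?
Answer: $\left(1 + i \sqrt{229}\right)^{2} \approx -228.0 + 30.266 i$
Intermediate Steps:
$q{\left(j \right)} = 3 - 12 j$
$V = -9 + i \sqrt{229}$ ($V = -9 + \sqrt{-247 + \left(\left(58 - 25\right) - 15\right)} = -9 + \sqrt{-247 + \left(33 - 15\right)} = -9 + \sqrt{-247 + 18} = -9 + \sqrt{-229} = -9 + i \sqrt{229} \approx -9.0 + 15.133 i$)
$\left(\left(q{\left(16 \right)} + 199\right) + V\right)^{2} = \left(\left(\left(3 - 192\right) + 199\right) - \left(9 - i \sqrt{229}\right)\right)^{2} = \left(\left(-189 + 199\right) - \left(9 - i \sqrt{229}\right)\right)^{2} = \left(10 - \left(9 - i \sqrt{229}\right)\right)^{2} = \left(1 + i \sqrt{229}\right)^{2}$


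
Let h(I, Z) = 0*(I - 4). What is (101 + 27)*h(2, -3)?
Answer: 0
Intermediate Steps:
h(I, Z) = 0 (h(I, Z) = 0*(-4 + I) = 0)
(101 + 27)*h(2, -3) = (101 + 27)*0 = 128*0 = 0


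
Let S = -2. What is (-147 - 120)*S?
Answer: 534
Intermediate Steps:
(-147 - 120)*S = (-147 - 120)*(-2) = -267*(-2) = 534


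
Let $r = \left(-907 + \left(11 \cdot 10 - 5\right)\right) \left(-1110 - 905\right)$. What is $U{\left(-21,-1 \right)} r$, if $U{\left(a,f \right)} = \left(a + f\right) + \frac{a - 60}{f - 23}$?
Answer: $- \frac{120394235}{4} \approx -3.0099 \cdot 10^{7}$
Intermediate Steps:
$U{\left(a,f \right)} = a + f + \frac{-60 + a}{-23 + f}$ ($U{\left(a,f \right)} = \left(a + f\right) + \frac{-60 + a}{-23 + f} = a + f + \frac{-60 + a}{-23 + f}$)
$r = 1616030$ ($r = \left(-907 + \left(110 - 5\right)\right) \left(-2015\right) = \left(-907 + 105\right) \left(-2015\right) = \left(-802\right) \left(-2015\right) = 1616030$)
$U{\left(-21,-1 \right)} r = \frac{-60 + \left(-1\right)^{2} - -23 - -462 - -21}{-23 - 1} \cdot 1616030 = \frac{-60 + 1 + 23 + 462 + 21}{-24} \cdot 1616030 = \left(- \frac{1}{24}\right) 447 \cdot 1616030 = \left(- \frac{149}{8}\right) 1616030 = - \frac{120394235}{4}$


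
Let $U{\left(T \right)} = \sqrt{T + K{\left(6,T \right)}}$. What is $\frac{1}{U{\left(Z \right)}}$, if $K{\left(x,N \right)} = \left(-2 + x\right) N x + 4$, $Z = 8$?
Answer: $\frac{\sqrt{51}}{102} \approx 0.070014$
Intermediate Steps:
$K{\left(x,N \right)} = 4 + N x \left(-2 + x\right)$ ($K{\left(x,N \right)} = N \left(-2 + x\right) x + 4 = N x \left(-2 + x\right) + 4 = 4 + N x \left(-2 + x\right)$)
$U{\left(T \right)} = \sqrt{4 + 25 T}$ ($U{\left(T \right)} = \sqrt{T + \left(4 + T 6^{2} - 2 T 6\right)} = \sqrt{T + \left(4 + T 36 - 12 T\right)} = \sqrt{T + \left(4 + 36 T - 12 T\right)} = \sqrt{T + \left(4 + 24 T\right)} = \sqrt{4 + 25 T}$)
$\frac{1}{U{\left(Z \right)}} = \frac{1}{\sqrt{4 + 25 \cdot 8}} = \frac{1}{\sqrt{4 + 200}} = \frac{1}{\sqrt{204}} = \frac{1}{2 \sqrt{51}} = \frac{\sqrt{51}}{102}$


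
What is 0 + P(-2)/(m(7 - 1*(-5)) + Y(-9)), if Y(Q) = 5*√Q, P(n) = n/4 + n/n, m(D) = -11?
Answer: -11/692 - 15*I/692 ≈ -0.015896 - 0.021676*I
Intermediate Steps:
P(n) = 1 + n/4 (P(n) = n*(¼) + 1 = n/4 + 1 = 1 + n/4)
0 + P(-2)/(m(7 - 1*(-5)) + Y(-9)) = 0 + (1 + (¼)*(-2))/(-11 + 5*√(-9)) = 0 + (1 - ½)/(-11 + 5*(3*I)) = 0 + (½)/(-11 + 15*I) = 0 + ((-11 - 15*I)/346)*(½) = 0 + (-11 - 15*I)/692 = (-11 - 15*I)/692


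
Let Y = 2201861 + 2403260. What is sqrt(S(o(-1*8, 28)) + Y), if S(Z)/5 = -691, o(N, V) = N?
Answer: sqrt(4601666) ≈ 2145.1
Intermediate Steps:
S(Z) = -3455 (S(Z) = 5*(-691) = -3455)
Y = 4605121
sqrt(S(o(-1*8, 28)) + Y) = sqrt(-3455 + 4605121) = sqrt(4601666)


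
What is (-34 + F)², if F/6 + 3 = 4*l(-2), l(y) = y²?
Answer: 1936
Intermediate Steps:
F = 78 (F = -18 + 6*(4*(-2)²) = -18 + 6*(4*4) = -18 + 6*16 = -18 + 96 = 78)
(-34 + F)² = (-34 + 78)² = 44² = 1936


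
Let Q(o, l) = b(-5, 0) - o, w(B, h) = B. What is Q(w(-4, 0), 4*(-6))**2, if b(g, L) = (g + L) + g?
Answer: 36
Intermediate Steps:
b(g, L) = L + 2*g (b(g, L) = (L + g) + g = L + 2*g)
Q(o, l) = -10 - o (Q(o, l) = (0 + 2*(-5)) - o = (0 - 10) - o = -10 - o)
Q(w(-4, 0), 4*(-6))**2 = (-10 - 1*(-4))**2 = (-10 + 4)**2 = (-6)**2 = 36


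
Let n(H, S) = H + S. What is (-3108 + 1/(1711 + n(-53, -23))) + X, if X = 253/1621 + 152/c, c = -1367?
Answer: -11260143861688/3623007945 ≈ -3108.0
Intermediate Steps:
X = 99459/2215907 (X = 253/1621 + 152/(-1367) = 253*(1/1621) + 152*(-1/1367) = 253/1621 - 152/1367 = 99459/2215907 ≈ 0.044884)
(-3108 + 1/(1711 + n(-53, -23))) + X = (-3108 + 1/(1711 + (-53 - 23))) + 99459/2215907 = (-3108 + 1/(1711 - 76)) + 99459/2215907 = (-3108 + 1/1635) + 99459/2215907 = -5081579/1635 + 99459/2215907 = -11260143861688/3623007945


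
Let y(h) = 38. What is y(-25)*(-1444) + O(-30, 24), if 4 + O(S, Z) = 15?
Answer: -54861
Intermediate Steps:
O(S, Z) = 11 (O(S, Z) = -4 + 15 = 11)
y(-25)*(-1444) + O(-30, 24) = 38*(-1444) + 11 = -54872 + 11 = -54861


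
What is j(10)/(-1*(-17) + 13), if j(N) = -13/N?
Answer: -13/300 ≈ -0.043333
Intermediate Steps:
j(10)/(-1*(-17) + 13) = (-13/10)/(-1*(-17) + 13) = (-13*⅒)/(17 + 13) = -13/10/30 = -13/10*1/30 = -13/300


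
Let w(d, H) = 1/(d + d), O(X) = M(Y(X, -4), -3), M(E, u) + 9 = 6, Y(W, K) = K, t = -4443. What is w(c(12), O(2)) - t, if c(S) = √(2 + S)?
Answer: 4443 + √14/28 ≈ 4443.1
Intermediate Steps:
M(E, u) = -3 (M(E, u) = -9 + 6 = -3)
O(X) = -3
w(d, H) = 1/(2*d)
w(c(12), O(2)) - t = 1/(2*(√(2 + 12))) - 1*(-4443) = 1/(2*(√14)) + 4443 = (√14/14)/2 + 4443 = √14/28 + 4443 = 4443 + √14/28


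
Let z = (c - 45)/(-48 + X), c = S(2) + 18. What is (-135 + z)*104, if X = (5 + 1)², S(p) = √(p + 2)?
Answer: -41470/3 ≈ -13823.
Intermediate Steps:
S(p) = √(2 + p)
X = 36 (X = 6² = 36)
c = 20 (c = √(2 + 2) + 18 = √4 + 18 = 2 + 18 = 20)
z = 25/12 (z = (20 - 45)/(-48 + 36) = -25/(-12) = -25*(-1/12) = 25/12 ≈ 2.0833)
(-135 + z)*104 = (-135 + 25/12)*104 = -1595/12*104 = -41470/3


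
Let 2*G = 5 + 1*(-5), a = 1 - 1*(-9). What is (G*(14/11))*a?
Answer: 0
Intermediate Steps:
a = 10 (a = 1 + 9 = 10)
G = 0 (G = (5 + 1*(-5))/2 = (5 - 5)/2 = (½)*0 = 0)
(G*(14/11))*a = (0*(14/11))*10 = 0*10 = 0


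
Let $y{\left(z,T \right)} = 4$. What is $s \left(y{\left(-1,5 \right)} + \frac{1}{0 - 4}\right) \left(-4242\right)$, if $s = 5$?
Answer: $- \frac{159075}{2} \approx -79538.0$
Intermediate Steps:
$s \left(y{\left(-1,5 \right)} + \frac{1}{0 - 4}\right) \left(-4242\right) = 5 \left(4 + \frac{1}{0 - 4}\right) \left(-4242\right) = 5 \left(4 + \frac{1}{-4}\right) \left(-4242\right) = 5 \left(4 - \frac{1}{4}\right) \left(-4242\right) = 5 \cdot \frac{15}{4} \left(-4242\right) = \frac{75}{4} \left(-4242\right) = - \frac{159075}{2}$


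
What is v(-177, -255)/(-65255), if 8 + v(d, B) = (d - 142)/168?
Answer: 1663/10962840 ≈ 0.00015169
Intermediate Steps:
v(d, B) = -743/84 + d/168 (v(d, B) = -8 + (d - 142)/168 = -8 + (-142 + d)*(1/168) = -8 + (-71/84 + d/168) = -743/84 + d/168)
v(-177, -255)/(-65255) = (-743/84 + (1/168)*(-177))/(-65255) = (-743/84 - 59/56)*(-1/65255) = -1663/168*(-1/65255) = 1663/10962840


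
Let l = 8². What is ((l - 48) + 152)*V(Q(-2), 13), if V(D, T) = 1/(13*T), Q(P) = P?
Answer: 168/169 ≈ 0.99408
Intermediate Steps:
V(D, T) = 1/(13*T)
l = 64
((l - 48) + 152)*V(Q(-2), 13) = ((64 - 48) + 152)*((1/13)/13) = (16 + 152)*((1/13)*(1/13)) = 168*(1/169) = 168/169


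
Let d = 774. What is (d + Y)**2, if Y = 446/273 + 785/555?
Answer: 6845135575041/11336689 ≈ 6.0380e+5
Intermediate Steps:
Y = 10263/3367 (Y = 446*(1/273) + 785*(1/555) = 446/273 + 157/111 = 10263/3367 ≈ 3.0481)
(d + Y)**2 = (774 + 10263/3367)**2 = (2616321/3367)**2 = 6845135575041/11336689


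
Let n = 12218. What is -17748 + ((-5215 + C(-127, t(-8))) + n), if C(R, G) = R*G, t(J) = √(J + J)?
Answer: -10745 - 508*I ≈ -10745.0 - 508.0*I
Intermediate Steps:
t(J) = √2*√J (t(J) = √(2*J) = √2*√J)
C(R, G) = G*R
-17748 + ((-5215 + C(-127, t(-8))) + n) = -17748 + ((-5215 + (√2*√(-8))*(-127)) + 12218) = -17748 + ((-5215 + (√2*(2*I*√2))*(-127)) + 12218) = -17748 + ((-5215 + (4*I)*(-127)) + 12218) = -17748 + ((-5215 - 508*I) + 12218) = -17748 + (7003 - 508*I) = -10745 - 508*I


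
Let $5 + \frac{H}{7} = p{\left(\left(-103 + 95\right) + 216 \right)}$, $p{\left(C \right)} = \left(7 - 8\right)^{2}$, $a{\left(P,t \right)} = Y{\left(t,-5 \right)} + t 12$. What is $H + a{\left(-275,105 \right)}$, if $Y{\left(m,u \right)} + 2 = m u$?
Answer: $705$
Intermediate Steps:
$Y{\left(m,u \right)} = -2 + m u$
$a{\left(P,t \right)} = -2 + 7 t$ ($a{\left(P,t \right)} = \left(-2 + t \left(-5\right)\right) + t 12 = \left(-2 - 5 t\right) + 12 t = -2 + 7 t$)
$p{\left(C \right)} = 1$ ($p{\left(C \right)} = \left(-1\right)^{2} = 1$)
$H = -28$ ($H = -35 + 7 \cdot 1 = -35 + 7 = -28$)
$H + a{\left(-275,105 \right)} = -28 + \left(-2 + 7 \cdot 105\right) = -28 + \left(-2 + 735\right) = -28 + 733 = 705$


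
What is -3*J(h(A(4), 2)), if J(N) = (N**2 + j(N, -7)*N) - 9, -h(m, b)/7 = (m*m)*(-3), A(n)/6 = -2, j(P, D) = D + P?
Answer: -54803925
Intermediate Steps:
A(n) = -12 (A(n) = 6*(-2) = -12)
h(m, b) = 21*m**2 (h(m, b) = -7*m*m*(-3) = -7*m**2*(-3) = -(-21)*m**2 = 21*m**2)
J(N) = -9 + N**2 + N*(-7 + N) (J(N) = (N**2 + (-7 + N)*N) - 9 = (N**2 + N*(-7 + N)) - 9 = -9 + N**2 + N*(-7 + N))
-3*J(h(A(4), 2)) = -3*(-9 + (21*(-12)**2)**2 + (21*(-12)**2)*(-7 + 21*(-12)**2)) = -3*(-9 + (21*144)**2 + (21*144)*(-7 + 21*144)) = -3*(-9 + 3024**2 + 3024*(-7 + 3024)) = -3*(-9 + 9144576 + 3024*3017) = -3*(-9 + 9144576 + 9123408) = -3*18267975 = -54803925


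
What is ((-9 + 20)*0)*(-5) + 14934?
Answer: 14934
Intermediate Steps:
((-9 + 20)*0)*(-5) + 14934 = (11*0)*(-5) + 14934 = 0*(-5) + 14934 = 0 + 14934 = 14934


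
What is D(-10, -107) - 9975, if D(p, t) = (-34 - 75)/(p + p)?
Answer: -199391/20 ≈ -9969.5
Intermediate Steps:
D(p, t) = -109/(2*p) (D(p, t) = -109*1/(2*p) = -109/(2*p))
D(-10, -107) - 9975 = -109/2/(-10) - 9975 = -109/2*(-1/10) - 9975 = 109/20 - 9975 = -199391/20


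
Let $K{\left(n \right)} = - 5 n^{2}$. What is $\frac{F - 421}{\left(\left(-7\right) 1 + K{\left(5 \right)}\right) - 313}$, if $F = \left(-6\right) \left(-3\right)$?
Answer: $\frac{403}{445} \approx 0.90562$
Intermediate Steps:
$F = 18$
$\frac{F - 421}{\left(\left(-7\right) 1 + K{\left(5 \right)}\right) - 313} = \frac{18 - 421}{\left(\left(-7\right) 1 - 5 \cdot 5^{2}\right) - 313} = - \frac{403}{\left(-7 - 125\right) - 313} = - \frac{403}{-132 - 313} = - \frac{403}{-445} = \left(-403\right) \left(- \frac{1}{445}\right) = \frac{403}{445}$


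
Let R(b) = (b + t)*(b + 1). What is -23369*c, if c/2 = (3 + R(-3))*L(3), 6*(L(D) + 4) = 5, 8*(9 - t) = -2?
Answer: -8436209/6 ≈ -1.4060e+6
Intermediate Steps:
t = 37/4 (t = 9 - 1/8*(-2) = 9 + 1/4 = 37/4 ≈ 9.2500)
L(D) = -19/6 (L(D) = -4 + (1/6)*5 = -4 + 5/6 = -19/6)
R(b) = (1 + b)*(37/4 + b) (R(b) = (b + 37/4)*(b + 1) = (37/4 + b)*(1 + b) = (1 + b)*(37/4 + b))
c = 361/6 (c = 2*((3 + (37/4 + (-3)**2 + (41/4)*(-3)))*(-19/6)) = 2*((3 + (37/4 + 9 - 123/4))*(-19/6)) = 2*((3 - 25/2)*(-19/6)) = 2*(-19/2*(-19/6)) = 2*(361/12) = 361/6 ≈ 60.167)
-23369*c = -23369*361/6 = -8436209/6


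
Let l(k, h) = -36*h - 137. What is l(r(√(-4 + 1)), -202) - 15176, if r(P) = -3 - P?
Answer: -8041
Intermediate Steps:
l(k, h) = -137 - 36*h
l(r(√(-4 + 1)), -202) - 15176 = (-137 - 36*(-202)) - 15176 = (-137 + 7272) - 15176 = 7135 - 15176 = -8041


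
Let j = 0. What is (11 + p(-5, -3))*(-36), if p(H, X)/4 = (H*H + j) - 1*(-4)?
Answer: -4572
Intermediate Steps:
p(H, X) = 16 + 4*H² (p(H, X) = 4*((H*H + 0) - 1*(-4)) = 4*((H² + 0) + 4) = 4*(H² + 4) = 4*(4 + H²) = 16 + 4*H²)
(11 + p(-5, -3))*(-36) = (11 + (16 + 4*(-5)²))*(-36) = (11 + (16 + 4*25))*(-36) = (11 + (16 + 100))*(-36) = (11 + 116)*(-36) = 127*(-36) = -4572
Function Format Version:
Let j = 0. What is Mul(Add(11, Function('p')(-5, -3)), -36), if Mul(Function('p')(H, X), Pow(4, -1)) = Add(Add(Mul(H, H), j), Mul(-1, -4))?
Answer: -4572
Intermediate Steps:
Function('p')(H, X) = Add(16, Mul(4, Pow(H, 2))) (Function('p')(H, X) = Mul(4, Add(Add(Mul(H, H), 0), Mul(-1, -4))) = Mul(4, Add(Add(Pow(H, 2), 0), 4)) = Mul(4, Add(Pow(H, 2), 4)) = Mul(4, Add(4, Pow(H, 2))) = Add(16, Mul(4, Pow(H, 2))))
Mul(Add(11, Function('p')(-5, -3)), -36) = Mul(Add(11, Add(16, Mul(4, Pow(-5, 2)))), -36) = Mul(Add(11, Add(16, Mul(4, 25))), -36) = Mul(Add(11, Add(16, 100)), -36) = Mul(Add(11, 116), -36) = Mul(127, -36) = -4572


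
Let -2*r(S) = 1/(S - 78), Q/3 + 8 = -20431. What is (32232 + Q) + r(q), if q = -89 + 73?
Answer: -5467979/188 ≈ -29085.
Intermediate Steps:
Q = -61317 (Q = -24 + 3*(-20431) = -24 - 61293 = -61317)
q = -16
r(S) = -1/(2*(-78 + S)) (r(S) = -1/(2*(S - 78)) = -1/(2*(-78 + S)))
(32232 + Q) + r(q) = (32232 - 61317) - 1/(-156 + 2*(-16)) = -29085 - 1/(-156 - 32) = -29085 - 1/(-188) = -29085 - 1*(-1/188) = -29085 + 1/188 = -5467979/188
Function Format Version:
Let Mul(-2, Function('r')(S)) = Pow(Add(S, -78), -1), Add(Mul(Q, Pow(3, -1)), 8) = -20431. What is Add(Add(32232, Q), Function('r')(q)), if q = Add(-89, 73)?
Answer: Rational(-5467979, 188) ≈ -29085.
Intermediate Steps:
Q = -61317 (Q = Add(-24, Mul(3, -20431)) = Add(-24, -61293) = -61317)
q = -16
Function('r')(S) = Mul(Rational(-1, 2), Pow(Add(-78, S), -1)) (Function('r')(S) = Mul(Rational(-1, 2), Pow(Add(S, -78), -1)) = Mul(Rational(-1, 2), Pow(Add(-78, S), -1)))
Add(Add(32232, Q), Function('r')(q)) = Add(Add(32232, -61317), Mul(-1, Pow(Add(-156, Mul(2, -16)), -1))) = Add(-29085, Mul(-1, Pow(Add(-156, -32), -1))) = Add(-29085, Mul(-1, Pow(-188, -1))) = Add(-29085, Mul(-1, Rational(-1, 188))) = Add(-29085, Rational(1, 188)) = Rational(-5467979, 188)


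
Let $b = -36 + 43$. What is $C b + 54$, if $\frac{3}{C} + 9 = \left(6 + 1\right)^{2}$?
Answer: $\frac{2181}{40} \approx 54.525$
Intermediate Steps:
$b = 7$
$C = \frac{3}{40}$ ($C = \frac{3}{-9 + \left(6 + 1\right)^{2}} = \frac{3}{-9 + 7^{2}} = \frac{3}{-9 + 49} = \frac{3}{40} \approx 0.075$)
$C b + 54 = \frac{3}{40} \cdot 7 + 54 = \frac{21}{40} + 54 = \frac{2181}{40}$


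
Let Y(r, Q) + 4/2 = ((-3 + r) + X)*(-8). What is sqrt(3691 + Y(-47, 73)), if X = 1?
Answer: sqrt(4081) ≈ 63.883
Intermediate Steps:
Y(r, Q) = 14 - 8*r (Y(r, Q) = -2 + ((-3 + r) + 1)*(-8) = -2 + (-2 + r)*(-8) = -2 + (16 - 8*r) = 14 - 8*r)
sqrt(3691 + Y(-47, 73)) = sqrt(3691 + (14 - 8*(-47))) = sqrt(3691 + (14 + 376)) = sqrt(3691 + 390) = sqrt(4081)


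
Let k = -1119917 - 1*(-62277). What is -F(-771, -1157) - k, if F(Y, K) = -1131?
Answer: 1058771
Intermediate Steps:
k = -1057640 (k = -1119917 + 62277 = -1057640)
-F(-771, -1157) - k = -1*(-1131) - 1*(-1057640) = 1131 + 1057640 = 1058771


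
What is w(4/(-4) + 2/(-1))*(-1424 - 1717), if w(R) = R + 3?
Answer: 0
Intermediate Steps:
w(R) = 3 + R
w(4/(-4) + 2/(-1))*(-1424 - 1717) = (3 + (4/(-4) + 2/(-1)))*(-1424 - 1717) = (3 + (4*(-¼) + 2*(-1)))*(-3141) = (3 + (-1 - 2))*(-3141) = (3 - 3)*(-3141) = 0*(-3141) = 0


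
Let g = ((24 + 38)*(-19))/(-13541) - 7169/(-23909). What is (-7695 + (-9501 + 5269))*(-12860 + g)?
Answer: 49655947566143043/323751769 ≈ 1.5338e+8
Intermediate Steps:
g = 125240231/323751769 (g = (62*(-19))*(-1/13541) - 7169*(-1/23909) = -1178*(-1/13541) + 7169/23909 = 1178/13541 + 7169/23909 = 125240231/323751769 ≈ 0.38684)
(-7695 + (-9501 + 5269))*(-12860 + g) = (-7695 + (-9501 + 5269))*(-12860 + 125240231/323751769) = (-7695 - 4232)*(-4163322509109/323751769) = -11927*(-4163322509109/323751769) = 49655947566143043/323751769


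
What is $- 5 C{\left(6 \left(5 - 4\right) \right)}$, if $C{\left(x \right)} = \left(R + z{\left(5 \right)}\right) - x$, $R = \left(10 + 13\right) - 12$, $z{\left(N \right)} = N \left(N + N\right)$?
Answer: $-275$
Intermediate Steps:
$z{\left(N \right)} = 2 N^{2}$ ($z{\left(N \right)} = N 2 N = 2 N^{2}$)
$R = 11$ ($R = 23 - 12 = 11$)
$C{\left(x \right)} = 61 - x$ ($C{\left(x \right)} = \left(11 + 2 \cdot 5^{2}\right) - x = \left(11 + 2 \cdot 25\right) - x = \left(11 + 50\right) - x = 61 - x$)
$- 5 C{\left(6 \left(5 - 4\right) \right)} = - 5 \left(61 - 6 \left(5 - 4\right)\right) = - 5 \left(61 - 6 \cdot 1\right) = - 5 \left(61 - 6\right) = \left(-5\right) 55 = -275$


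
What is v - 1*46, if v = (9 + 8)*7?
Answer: 73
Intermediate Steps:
v = 119 (v = 17*7 = 119)
v - 1*46 = 119 - 1*46 = 119 - 46 = 73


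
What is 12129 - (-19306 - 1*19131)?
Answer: 50566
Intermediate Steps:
12129 - (-19306 - 1*19131) = 12129 - (-19306 - 19131) = 12129 - 1*(-38437) = 12129 + 38437 = 50566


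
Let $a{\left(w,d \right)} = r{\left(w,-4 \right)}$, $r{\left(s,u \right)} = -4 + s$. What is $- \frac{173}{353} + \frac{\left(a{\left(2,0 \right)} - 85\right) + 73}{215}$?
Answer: $- \frac{42137}{75895} \approx -0.5552$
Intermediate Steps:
$a{\left(w,d \right)} = -4 + w$
$- \frac{173}{353} + \frac{\left(a{\left(2,0 \right)} - 85\right) + 73}{215} = - \frac{173}{353} + \frac{\left(\left(-4 + 2\right) - 85\right) + 73}{215} = \left(-173\right) \frac{1}{353} + \left(\left(-2 - 85\right) + 73\right) \frac{1}{215} = - \frac{173}{353} + \left(-87 + 73\right) \frac{1}{215} = - \frac{173}{353} - \frac{14}{215} = - \frac{42137}{75895}$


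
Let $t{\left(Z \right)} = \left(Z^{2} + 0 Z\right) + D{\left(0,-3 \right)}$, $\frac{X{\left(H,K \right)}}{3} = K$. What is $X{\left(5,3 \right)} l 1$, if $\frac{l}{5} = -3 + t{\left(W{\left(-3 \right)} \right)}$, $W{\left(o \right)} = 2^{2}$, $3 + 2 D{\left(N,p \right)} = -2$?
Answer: $\frac{945}{2} \approx 472.5$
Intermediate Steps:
$D{\left(N,p \right)} = - \frac{5}{2}$ ($D{\left(N,p \right)} = - \frac{3}{2} + \frac{1}{2} \left(-2\right) = - \frac{3}{2} - 1 = - \frac{5}{2}$)
$X{\left(H,K \right)} = 3 K$
$W{\left(o \right)} = 4$
$t{\left(Z \right)} = - \frac{5}{2} + Z^{2}$ ($t{\left(Z \right)} = \left(Z^{2} + 0 Z\right) - \frac{5}{2} = \left(Z^{2} + 0\right) - \frac{5}{2} = Z^{2} - \frac{5}{2} = - \frac{5}{2} + Z^{2}$)
$l = \frac{105}{2}$ ($l = 5 \left(-3 - \left(\frac{5}{2} - 4^{2}\right)\right) = 5 \left(-3 + \left(- \frac{5}{2} + 16\right)\right) = 5 \left(-3 + \frac{27}{2}\right) = 5 \cdot \frac{21}{2} = \frac{105}{2} \approx 52.5$)
$X{\left(5,3 \right)} l 1 = 3 \cdot 3 \cdot \frac{105}{2} \cdot 1 = 9 \cdot \frac{105}{2} \cdot 1 = \frac{945}{2} \cdot 1 = \frac{945}{2}$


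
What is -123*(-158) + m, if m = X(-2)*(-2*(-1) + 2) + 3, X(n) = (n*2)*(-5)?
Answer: 19517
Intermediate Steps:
X(n) = -10*n (X(n) = (2*n)*(-5) = -10*n)
m = 83 (m = (-10*(-2))*(-2*(-1) + 2) + 3 = 20*(2 + 2) + 3 = 20*4 + 3 = 80 + 3 = 83)
-123*(-158) + m = -123*(-158) + 83 = 19434 + 83 = 19517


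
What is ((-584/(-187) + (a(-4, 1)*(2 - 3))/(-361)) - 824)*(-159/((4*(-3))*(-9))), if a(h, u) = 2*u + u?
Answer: 978987433/810084 ≈ 1208.5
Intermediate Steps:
a(h, u) = 3*u
((-584/(-187) + (a(-4, 1)*(2 - 3))/(-361)) - 824)*(-159/((4*(-3))*(-9))) = ((-584/(-187) + ((3*1)*(2 - 3))/(-361)) - 824)*(-159/((4*(-3))*(-9))) = ((-584*(-1/187) + (3*(-1))*(-1/361)) - 824)*(-159/((-12*(-9)))) = ((584/187 - 3*(-1/361)) - 824)*(-159/108) = ((584/187 + 3/361) - 824)*(-159*1/108) = (211385/67507 - 824)*(-53/36) = -55414383/67507*(-53/36) = 978987433/810084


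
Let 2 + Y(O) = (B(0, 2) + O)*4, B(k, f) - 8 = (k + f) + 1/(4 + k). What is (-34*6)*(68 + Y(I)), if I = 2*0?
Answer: -21828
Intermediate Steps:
B(k, f) = 8 + f + k + 1/(4 + k) (B(k, f) = 8 + ((k + f) + 1/(4 + k)) = 8 + ((f + k) + 1/(4 + k)) = 8 + (f + k + 1/(4 + k)) = 8 + f + k + 1/(4 + k))
I = 0
Y(O) = 39 + 4*O (Y(O) = -2 + ((33 + 0² + 4*2 + 12*0 + 2*0)/(4 + 0) + O)*4 = -2 + ((33 + 0 + 8 + 0 + 0)/4 + O)*4 = -2 + ((¼)*41 + O)*4 = -2 + (41/4 + O)*4 = -2 + (41 + 4*O) = 39 + 4*O)
(-34*6)*(68 + Y(I)) = (-34*6)*(68 + (39 + 4*0)) = -204*(68 + (39 + 0)) = -204*(68 + 39) = -204*107 = -21828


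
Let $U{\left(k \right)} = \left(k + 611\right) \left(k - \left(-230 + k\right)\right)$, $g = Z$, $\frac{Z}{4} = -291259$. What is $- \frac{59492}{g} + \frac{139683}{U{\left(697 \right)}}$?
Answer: $\frac{15052774739}{29207452520} \approx 0.51537$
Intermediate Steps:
$Z = -1165036$ ($Z = 4 \left(-291259\right) = -1165036$)
$g = -1165036$
$U{\left(k \right)} = 140530 + 230 k$ ($U{\left(k \right)} = \left(611 + k\right) 230 = 140530 + 230 k$)
$- \frac{59492}{g} + \frac{139683}{U{\left(697 \right)}} = - \frac{59492}{-1165036} + \frac{139683}{140530 + 230 \cdot 697} = \left(-59492\right) \left(- \frac{1}{1165036}\right) + \frac{139683}{140530 + 160310} = \frac{14873}{291259} + \frac{139683}{300840} = \frac{14873}{291259} + 139683 \cdot \frac{1}{300840} = \frac{14873}{291259} + \frac{46561}{100280} = \frac{15052774739}{29207452520}$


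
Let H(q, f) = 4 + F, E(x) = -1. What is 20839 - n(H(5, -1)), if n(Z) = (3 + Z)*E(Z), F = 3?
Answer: 20849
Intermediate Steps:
H(q, f) = 7 (H(q, f) = 4 + 3 = 7)
n(Z) = -3 - Z (n(Z) = (3 + Z)*(-1) = -3 - Z)
20839 - n(H(5, -1)) = 20839 - (-3 - 1*7) = 20839 - (-3 - 7) = 20839 - 1*(-10) = 20839 + 10 = 20849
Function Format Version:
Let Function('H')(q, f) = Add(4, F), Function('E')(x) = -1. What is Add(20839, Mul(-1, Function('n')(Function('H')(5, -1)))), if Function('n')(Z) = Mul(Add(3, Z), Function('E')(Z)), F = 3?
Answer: 20849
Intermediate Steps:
Function('H')(q, f) = 7 (Function('H')(q, f) = Add(4, 3) = 7)
Function('n')(Z) = Add(-3, Mul(-1, Z)) (Function('n')(Z) = Mul(Add(3, Z), -1) = Add(-3, Mul(-1, Z)))
Add(20839, Mul(-1, Function('n')(Function('H')(5, -1)))) = Add(20839, Mul(-1, Add(-3, Mul(-1, 7)))) = Add(20839, Mul(-1, Add(-3, -7))) = Add(20839, Mul(-1, -10)) = Add(20839, 10) = 20849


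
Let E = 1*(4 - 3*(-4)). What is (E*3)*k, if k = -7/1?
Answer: -336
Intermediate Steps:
k = -7 (k = -7*1 = -7)
E = 16 (E = 1*(4 + 12) = 1*16 = 16)
(E*3)*k = (16*3)*(-7) = 48*(-7) = -336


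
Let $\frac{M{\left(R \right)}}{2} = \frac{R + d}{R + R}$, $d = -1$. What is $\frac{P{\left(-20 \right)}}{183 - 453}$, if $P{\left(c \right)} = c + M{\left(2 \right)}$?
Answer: $\frac{13}{180} \approx 0.072222$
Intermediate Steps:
$M{\left(R \right)} = \frac{-1 + R}{R}$ ($M{\left(R \right)} = 2 \frac{R - 1}{R + R} = 2 \frac{-1 + R}{2 R} = \frac{-1 + R}{R}$)
$P{\left(c \right)} = \frac{1}{2} + c$ ($P{\left(c \right)} = c + \frac{-1 + 2}{2} = c + \frac{1}{2} \cdot 1 = c + \frac{1}{2} = \frac{1}{2} + c$)
$\frac{P{\left(-20 \right)}}{183 - 453} = \frac{\frac{1}{2} - 20}{183 - 453} = - \frac{39}{2 \left(-270\right)} = \left(- \frac{39}{2}\right) \left(- \frac{1}{270}\right) = \frac{13}{180}$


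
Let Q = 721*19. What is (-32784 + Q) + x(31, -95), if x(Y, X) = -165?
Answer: -19250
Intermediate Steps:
Q = 13699
(-32784 + Q) + x(31, -95) = (-32784 + 13699) - 165 = -19085 - 165 = -19250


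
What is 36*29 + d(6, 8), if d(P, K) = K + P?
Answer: 1058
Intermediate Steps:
36*29 + d(6, 8) = 36*29 + (8 + 6) = 1044 + 14 = 1058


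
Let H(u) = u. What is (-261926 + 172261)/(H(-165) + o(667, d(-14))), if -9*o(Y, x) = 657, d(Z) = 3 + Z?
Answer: 89665/238 ≈ 376.74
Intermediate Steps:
o(Y, x) = -73 (o(Y, x) = -⅑*657 = -73)
(-261926 + 172261)/(H(-165) + o(667, d(-14))) = (-261926 + 172261)/(-165 - 73) = -89665/(-238) = -89665*(-1/238) = 89665/238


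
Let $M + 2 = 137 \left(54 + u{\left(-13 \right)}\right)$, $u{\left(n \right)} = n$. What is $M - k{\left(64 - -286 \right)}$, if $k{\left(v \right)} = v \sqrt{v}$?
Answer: $5615 - 1750 \sqrt{14} \approx -932.9$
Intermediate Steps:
$k{\left(v \right)} = v^{\frac{3}{2}}$
$M = 5615$ ($M = -2 + 137 \left(54 - 13\right) = -2 + 137 \cdot 41 = -2 + 5617 = 5615$)
$M - k{\left(64 - -286 \right)} = 5615 - \left(64 - -286\right)^{\frac{3}{2}} = 5615 - \left(64 + 286\right)^{\frac{3}{2}} = 5615 - 350^{\frac{3}{2}} = 5615 - 1750 \sqrt{14}$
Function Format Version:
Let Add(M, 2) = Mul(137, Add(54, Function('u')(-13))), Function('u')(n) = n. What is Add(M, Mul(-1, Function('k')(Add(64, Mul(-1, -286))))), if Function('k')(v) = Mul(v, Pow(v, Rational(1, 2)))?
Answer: Add(5615, Mul(-1750, Pow(14, Rational(1, 2)))) ≈ -932.90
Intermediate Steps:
Function('k')(v) = Pow(v, Rational(3, 2))
M = 5615 (M = Add(-2, Mul(137, Add(54, -13))) = Add(-2, Mul(137, 41)) = Add(-2, 5617) = 5615)
Add(M, Mul(-1, Function('k')(Add(64, Mul(-1, -286))))) = Add(5615, Mul(-1, Pow(Add(64, Mul(-1, -286)), Rational(3, 2)))) = Add(5615, Mul(-1, Pow(Add(64, 286), Rational(3, 2)))) = Add(5615, Mul(-1, Pow(350, Rational(3, 2)))) = Add(5615, Mul(-1, Mul(1750, Pow(14, Rational(1, 2))))) = Add(5615, Mul(-1750, Pow(14, Rational(1, 2))))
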